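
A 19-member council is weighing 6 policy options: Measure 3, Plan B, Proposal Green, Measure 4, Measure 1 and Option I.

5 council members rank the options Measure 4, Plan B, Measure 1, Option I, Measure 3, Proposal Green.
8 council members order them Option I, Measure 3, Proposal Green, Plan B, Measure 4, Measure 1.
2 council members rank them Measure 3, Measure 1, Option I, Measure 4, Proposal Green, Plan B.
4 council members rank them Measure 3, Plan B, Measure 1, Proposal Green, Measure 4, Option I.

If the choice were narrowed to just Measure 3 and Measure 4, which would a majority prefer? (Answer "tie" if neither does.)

Ballots ranking Measure 3 above Measure 4: 8 + 2 + 4 = 14.
Ballots ranking Measure 4 above Measure 3: 19 − 14 = 5.
Measure 3 wins the head-to-head 14–5.

Measure 3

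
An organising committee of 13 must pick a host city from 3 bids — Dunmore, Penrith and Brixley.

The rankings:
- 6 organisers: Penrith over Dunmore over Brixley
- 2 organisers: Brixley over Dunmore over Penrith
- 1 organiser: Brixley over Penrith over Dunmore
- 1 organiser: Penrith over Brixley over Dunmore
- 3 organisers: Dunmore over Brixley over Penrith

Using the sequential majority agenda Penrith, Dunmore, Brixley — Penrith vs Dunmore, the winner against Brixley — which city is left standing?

Round 1: Penrith vs Dunmore — 8–5, Penrith advances.
Round 2: Penrith vs Brixley — 7–6, Penrith advances.
Penrith survives the agenda.

Penrith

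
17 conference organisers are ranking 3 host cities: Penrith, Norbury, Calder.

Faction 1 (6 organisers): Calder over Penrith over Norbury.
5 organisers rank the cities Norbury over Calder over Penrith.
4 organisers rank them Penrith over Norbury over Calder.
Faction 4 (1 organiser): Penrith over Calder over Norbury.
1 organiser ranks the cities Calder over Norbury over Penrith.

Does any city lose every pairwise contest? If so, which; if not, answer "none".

none

Pairwise majorities:
Penrith vs Norbury: Penrith preferred on 6+4+1 = 11 ballots; Penrith wins 11–6.
Penrith vs Calder: Calder wins 12–5.
Norbury vs Calder: Norbury wins 9–8.
Every city wins at least one matchup (Penrith beats Norbury; Norbury beats Calder; Calder beats Penrith), so there is no Condorcet loser.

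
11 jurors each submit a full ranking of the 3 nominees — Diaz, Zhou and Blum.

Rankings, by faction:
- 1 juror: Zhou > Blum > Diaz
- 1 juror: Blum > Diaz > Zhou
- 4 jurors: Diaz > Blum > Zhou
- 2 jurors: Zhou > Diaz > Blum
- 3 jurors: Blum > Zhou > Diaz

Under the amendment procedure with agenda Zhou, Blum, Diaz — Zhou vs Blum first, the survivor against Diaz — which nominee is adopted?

Diaz

Round 1: Zhou vs Blum — 3–8, Blum advances.
Round 2: Blum vs Diaz — 5–6, Diaz advances.
Diaz survives the agenda.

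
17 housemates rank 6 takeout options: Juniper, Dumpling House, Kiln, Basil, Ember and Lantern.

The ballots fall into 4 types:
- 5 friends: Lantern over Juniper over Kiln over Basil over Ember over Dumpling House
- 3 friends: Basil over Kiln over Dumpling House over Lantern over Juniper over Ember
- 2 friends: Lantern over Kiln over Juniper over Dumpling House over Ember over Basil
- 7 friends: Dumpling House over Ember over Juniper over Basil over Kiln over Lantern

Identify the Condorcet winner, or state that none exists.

Pairwise majorities:
Juniper vs Dumpling House: Dumpling House wins 10–7.
Juniper–Kiln: Juniper 12–5.
Juniper vs Basil: Juniper, 14–3.
Juniper vs Ember: Juniper wins 10–7.
Juniper vs Lantern: Lantern, 10–7.
Dumpling House–Kiln: Kiln 10–7.
Dumpling House vs Basil: Dumpling House, 9–8.
Dumpling House vs Ember: Dumpling House wins 12–5.
Dumpling House vs Lantern: Dumpling House, 10–7.
Kiln–Basil: Basil 10–7.
Kiln–Ember: Kiln 10–7.
Kiln–Lantern: Kiln 10–7.
Basil–Ember: Ember 9–8.
Basil vs Lantern: Basil wins 10–7.
Ember vs Lantern: Lantern wins 10–7.
Every restaurant loses at least once (Juniper loses to Dumpling House; Dumpling House loses to Kiln; Kiln loses to Juniper; Basil loses to Juniper; Ember loses to Juniper; Lantern loses to Dumpling House). The majority relation contains the cycle Juniper > Kiln > Dumpling House > Juniper, so there is no Condorcet winner.

none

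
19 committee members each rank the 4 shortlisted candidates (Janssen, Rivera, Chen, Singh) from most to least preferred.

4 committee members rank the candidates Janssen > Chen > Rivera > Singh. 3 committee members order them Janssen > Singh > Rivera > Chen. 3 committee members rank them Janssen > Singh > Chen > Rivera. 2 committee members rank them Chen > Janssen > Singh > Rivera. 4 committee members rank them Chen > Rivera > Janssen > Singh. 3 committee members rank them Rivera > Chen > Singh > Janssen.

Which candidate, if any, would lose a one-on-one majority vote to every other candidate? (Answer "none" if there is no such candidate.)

Singh

Head-to-head results (19 committee members):
Janssen vs Rivera: Janssen preferred on 4+3+3+2 = 12 ballots; Janssen wins 12–7.
Janssen vs Chen: Janssen is ranked higher on 4+3+3 = 10 ballots, Chen on 9. Janssen wins 10–9.
Janssen vs Singh: Janssen, 16–3.
Rivera–Chen: Chen 13–6.
Rivera vs Singh: 11 to 8, Rivera.
Chen vs Singh: 13 to 6, Chen.
Only Singh has no wins; Singh is the Condorcet loser.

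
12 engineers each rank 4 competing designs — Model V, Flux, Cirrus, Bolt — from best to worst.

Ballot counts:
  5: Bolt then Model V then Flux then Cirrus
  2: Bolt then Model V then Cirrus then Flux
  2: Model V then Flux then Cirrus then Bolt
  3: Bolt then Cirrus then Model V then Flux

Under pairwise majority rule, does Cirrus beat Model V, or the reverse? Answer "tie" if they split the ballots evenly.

Model V

Ballots ranking Cirrus above Model V: 3.
Ballots ranking Model V above Cirrus: 12 − 3 = 9.
Model V wins the head-to-head 9–3.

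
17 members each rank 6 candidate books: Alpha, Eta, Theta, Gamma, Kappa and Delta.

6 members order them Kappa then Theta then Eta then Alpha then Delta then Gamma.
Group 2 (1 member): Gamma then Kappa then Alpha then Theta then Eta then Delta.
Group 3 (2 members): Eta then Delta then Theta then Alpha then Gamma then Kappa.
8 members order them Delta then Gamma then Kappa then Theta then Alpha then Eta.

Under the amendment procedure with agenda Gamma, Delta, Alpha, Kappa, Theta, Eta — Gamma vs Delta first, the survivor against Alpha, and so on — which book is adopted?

Round 1: Gamma vs Delta — 1–16, Delta advances.
Round 2: Delta vs Alpha — 10–7, Delta advances.
Round 3: Delta vs Kappa — 10–7, Delta advances.
Round 4: Delta vs Theta — 10–7, Delta advances.
Round 5: Delta vs Eta — 8–9, Eta advances.
The agenda winner is Eta.

Eta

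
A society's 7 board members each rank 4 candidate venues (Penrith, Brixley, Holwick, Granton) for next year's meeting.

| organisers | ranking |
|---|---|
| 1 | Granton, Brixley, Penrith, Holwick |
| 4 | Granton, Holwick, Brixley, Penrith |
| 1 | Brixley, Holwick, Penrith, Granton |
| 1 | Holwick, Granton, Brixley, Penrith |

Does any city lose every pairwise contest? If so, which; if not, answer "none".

Head-to-head results (7 organisers):
Penrith vs Brixley: Penrith is ranked higher on 0 ballots, Brixley on 7. Brixley wins 7–0.
Penrith vs Holwick: Holwick wins 6–1.
Penrith–Granton: Granton 6–1.
Brixley vs Holwick: 2 to 5, Holwick.
Brixley vs Granton: Granton wins 6–1.
Holwick vs Granton: Granton, 5–2.
Only Penrith has no wins; Penrith is the Condorcet loser.

Penrith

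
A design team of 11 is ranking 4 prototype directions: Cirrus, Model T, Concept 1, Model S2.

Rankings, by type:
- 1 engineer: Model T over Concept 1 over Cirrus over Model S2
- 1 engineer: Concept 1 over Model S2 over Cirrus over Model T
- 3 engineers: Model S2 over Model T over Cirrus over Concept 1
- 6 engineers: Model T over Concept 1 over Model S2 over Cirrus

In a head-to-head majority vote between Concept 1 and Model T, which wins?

Model T

Ballots ranking Concept 1 above Model T: 1.
Ballots ranking Model T above Concept 1: 11 − 1 = 10.
Model T wins the head-to-head 10–1.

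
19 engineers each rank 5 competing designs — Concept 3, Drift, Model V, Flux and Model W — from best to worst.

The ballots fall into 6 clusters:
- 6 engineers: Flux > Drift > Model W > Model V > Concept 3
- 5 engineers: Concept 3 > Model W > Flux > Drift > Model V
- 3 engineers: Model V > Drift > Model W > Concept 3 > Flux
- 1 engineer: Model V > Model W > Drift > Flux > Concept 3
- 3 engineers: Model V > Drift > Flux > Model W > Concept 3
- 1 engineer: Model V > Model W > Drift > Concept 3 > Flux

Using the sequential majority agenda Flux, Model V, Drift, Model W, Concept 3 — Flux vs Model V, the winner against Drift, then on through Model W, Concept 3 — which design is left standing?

Model W

Round 1: Flux vs Model V — 11–8, Flux advances.
Round 2: Flux vs Drift — 11–8, Flux advances.
Round 3: Flux vs Model W — 9–10, Model W advances.
Round 4: Model W vs Concept 3 — 14–5, Model W advances.
Model W survives the agenda.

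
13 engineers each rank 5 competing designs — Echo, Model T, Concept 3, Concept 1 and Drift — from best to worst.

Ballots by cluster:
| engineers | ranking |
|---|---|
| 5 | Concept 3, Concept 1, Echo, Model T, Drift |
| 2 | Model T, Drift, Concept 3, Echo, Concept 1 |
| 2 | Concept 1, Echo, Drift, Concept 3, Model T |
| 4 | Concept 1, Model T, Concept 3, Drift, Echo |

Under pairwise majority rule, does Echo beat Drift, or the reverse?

Ballots ranking Echo above Drift: 5 + 2 = 7.
Ballots ranking Drift above Echo: 13 − 7 = 6.
Echo wins the head-to-head 7–6.

Echo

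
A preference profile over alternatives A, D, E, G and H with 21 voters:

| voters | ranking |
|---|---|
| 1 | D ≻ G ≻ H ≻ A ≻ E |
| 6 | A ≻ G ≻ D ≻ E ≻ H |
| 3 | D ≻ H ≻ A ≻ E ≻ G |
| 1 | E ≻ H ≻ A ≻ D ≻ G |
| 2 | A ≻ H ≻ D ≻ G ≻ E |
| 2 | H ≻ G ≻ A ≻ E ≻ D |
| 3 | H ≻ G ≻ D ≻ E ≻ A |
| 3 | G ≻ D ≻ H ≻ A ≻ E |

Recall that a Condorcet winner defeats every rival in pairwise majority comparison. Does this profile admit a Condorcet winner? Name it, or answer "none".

none

Pairwise majorities:
A vs D: A preferred on 6+1+2+2 = 11 ballots; A wins 11–10.
A vs E: 17 to 4, A.
A vs G: 12 to 9, A.
A vs H: 6+2 = 8 for A, 13 for H — H by 13–8.
D vs E: 1+6+3+2+3+3 = 18 for D, 3 for E — D by 18–3.
D vs G: D preferred on 1+3+1+2 = 7 ballots; G wins 14–7.
D vs H: 13 to 8, D.
E vs G: 3+1 = 4 for E, 17 for G — G by 17–4.
E vs H: 7 to 14, H.
G vs H: G is ranked higher on 1+6+3 = 10 ballots, H on 11. H wins 11–10.
No alternative is unbeaten: A loses to H; D loses to A; E loses to A; G loses to A; H loses to D. In particular A > D > H > A is a majority cycle — no Condorcet winner exists.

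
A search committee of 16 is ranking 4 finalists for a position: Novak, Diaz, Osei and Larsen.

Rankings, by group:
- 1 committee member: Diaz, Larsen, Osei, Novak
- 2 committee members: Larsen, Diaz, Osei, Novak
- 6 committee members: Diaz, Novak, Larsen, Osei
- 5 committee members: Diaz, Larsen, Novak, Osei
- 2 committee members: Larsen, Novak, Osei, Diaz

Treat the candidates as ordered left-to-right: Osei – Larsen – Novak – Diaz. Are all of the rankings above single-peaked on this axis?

no

Axis positions: Osei=1, Larsen=2, Novak=3, Diaz=4.
Group 1: ranking walks positions 4-2-1-3; Larsen is ranked above Novak even though Novak lies between Larsen and the peak Diaz on the axis — preferences dip and rise again. Not single-peaked.
Group 2: ranking walks positions 2-4-1-3; Diaz is ranked above Novak even though Novak lies between Diaz and the peak Larsen on the axis — preferences dip and rise again. Not single-peaked.
Group 3 (peak Diaz at position 4): ranking walks positions 4-3-2-1, expanding outward from the peak — single-peaked.
Group 4: ranking walks positions 4-2-3-1; Larsen is ranked above Novak even though Novak lies between Larsen and the peak Diaz on the axis — preferences dip and rise again. Not single-peaked.
Group 5 (peak Larsen at position 2): ranking walks positions 2-3-1-4, expanding outward from the peak — single-peaked.
Group 1 violates single-peakedness, so the profile is not single-peaked on this axis.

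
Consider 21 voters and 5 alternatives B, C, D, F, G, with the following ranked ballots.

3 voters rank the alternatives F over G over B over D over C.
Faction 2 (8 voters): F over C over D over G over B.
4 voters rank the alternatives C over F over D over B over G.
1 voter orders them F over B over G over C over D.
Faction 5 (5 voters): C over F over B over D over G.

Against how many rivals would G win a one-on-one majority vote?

G against each rival (21 voters):
G–B: G 11–10.
G vs C: G is ranked higher on 3+1 = 4 ballots, C on 17. C wins 17–4.
G vs D: D, 17–4.
G–F: F 21–0.
G beats B; loses to C, D, F — 1 pairwise win.

1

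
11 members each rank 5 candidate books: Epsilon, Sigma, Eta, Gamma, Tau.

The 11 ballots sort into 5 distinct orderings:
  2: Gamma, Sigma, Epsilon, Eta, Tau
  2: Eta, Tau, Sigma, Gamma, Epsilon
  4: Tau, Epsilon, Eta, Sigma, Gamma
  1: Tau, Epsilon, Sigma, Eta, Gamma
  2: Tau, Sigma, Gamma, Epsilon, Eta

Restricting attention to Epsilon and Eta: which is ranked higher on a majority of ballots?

Epsilon

Ballots ranking Epsilon above Eta: 2 + 4 + 1 + 2 = 9.
Ballots ranking Eta above Epsilon: 11 − 9 = 2.
Epsilon wins the head-to-head 9–2.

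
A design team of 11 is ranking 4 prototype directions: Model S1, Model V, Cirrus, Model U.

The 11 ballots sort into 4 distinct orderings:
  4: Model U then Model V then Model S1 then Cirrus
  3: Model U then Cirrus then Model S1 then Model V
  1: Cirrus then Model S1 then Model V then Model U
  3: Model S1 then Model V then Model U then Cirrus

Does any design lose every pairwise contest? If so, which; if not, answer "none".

Pairwise majorities:
Model S1–Model V: Model S1 7–4.
Model S1 vs Cirrus: Model S1 wins 7–4.
Model S1 vs Model U: Model S1 preferred on 1+3 = 4 ballots; Model U wins 7–4.
Model V–Cirrus: Model V 7–4.
Model V vs Model U: Model U, 7–4.
Cirrus vs Model U: Model U, 10–1.
Cirrus loses to every other design — it is the Condorcet loser.

Cirrus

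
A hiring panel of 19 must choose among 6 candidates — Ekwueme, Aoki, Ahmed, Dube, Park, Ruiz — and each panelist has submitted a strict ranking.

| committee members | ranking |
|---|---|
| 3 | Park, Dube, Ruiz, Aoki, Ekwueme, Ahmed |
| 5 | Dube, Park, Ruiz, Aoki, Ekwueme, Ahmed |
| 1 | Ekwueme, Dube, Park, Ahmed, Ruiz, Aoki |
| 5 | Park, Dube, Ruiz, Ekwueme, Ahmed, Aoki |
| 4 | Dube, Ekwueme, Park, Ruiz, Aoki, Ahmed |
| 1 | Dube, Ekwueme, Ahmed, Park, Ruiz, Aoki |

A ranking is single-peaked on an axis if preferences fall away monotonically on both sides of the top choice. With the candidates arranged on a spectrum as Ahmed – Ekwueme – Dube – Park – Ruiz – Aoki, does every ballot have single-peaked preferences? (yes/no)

Axis positions: Ahmed=1, Ekwueme=2, Dube=3, Park=4, Ruiz=5, Aoki=6.
Cluster 1 (peak Park at position 4): ranking walks positions 4-3-5-6-2-1, expanding outward from the peak — single-peaked.
Cluster 2 (peak Dube at position 3): ranking walks positions 3-4-5-6-2-1, expanding outward from the peak — single-peaked.
Cluster 3 (peak Ekwueme at position 2): ranking walks positions 2-3-4-1-5-6, expanding outward from the peak — single-peaked.
Cluster 4 (peak Park at position 4): ranking walks positions 4-3-5-2-1-6, expanding outward from the peak — single-peaked.
Cluster 5 (peak Dube at position 3): ranking walks positions 3-2-4-5-6-1, expanding outward from the peak — single-peaked.
Cluster 6 (peak Dube at position 3): ranking walks positions 3-2-1-4-5-6, expanding outward from the peak — single-peaked.
Every ranking is single-peaked on this axis.

yes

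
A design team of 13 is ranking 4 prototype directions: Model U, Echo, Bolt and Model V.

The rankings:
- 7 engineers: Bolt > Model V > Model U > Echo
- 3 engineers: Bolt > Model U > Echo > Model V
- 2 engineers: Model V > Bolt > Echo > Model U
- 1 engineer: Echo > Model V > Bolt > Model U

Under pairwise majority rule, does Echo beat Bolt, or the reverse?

Ballots ranking Echo above Bolt: 1.
Ballots ranking Bolt above Echo: 13 − 1 = 12.
Bolt wins the head-to-head 12–1.

Bolt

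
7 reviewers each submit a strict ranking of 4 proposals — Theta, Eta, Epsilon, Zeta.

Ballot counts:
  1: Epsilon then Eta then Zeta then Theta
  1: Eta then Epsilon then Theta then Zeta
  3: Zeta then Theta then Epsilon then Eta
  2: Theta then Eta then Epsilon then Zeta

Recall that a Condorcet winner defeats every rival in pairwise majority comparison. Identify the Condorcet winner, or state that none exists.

none

Head-to-head results (7 reviewers):
Theta vs Eta: 3+2 = 5 for Theta, 2 for Eta — Theta by 5–2.
Theta vs Epsilon: Theta is ranked higher on 3+2 = 5 ballots, Epsilon on 2. Theta wins 5–2.
Theta vs Zeta: Zeta wins 4–3.
Eta vs Epsilon: 1+2 = 3 for Eta, 4 for Epsilon — Epsilon by 4–3.
Eta vs Zeta: Eta, 4–3.
Epsilon vs Zeta: 1+1+2 = 4 for Epsilon, 3 for Zeta — Epsilon by 4–3.
Each project drops at least one matchup (Theta loses to Zeta; Eta loses to Theta; Epsilon loses to Theta; Zeta loses to Eta); the cycle Theta beats Eta beats Zeta beats Theta rules out a Condorcet winner.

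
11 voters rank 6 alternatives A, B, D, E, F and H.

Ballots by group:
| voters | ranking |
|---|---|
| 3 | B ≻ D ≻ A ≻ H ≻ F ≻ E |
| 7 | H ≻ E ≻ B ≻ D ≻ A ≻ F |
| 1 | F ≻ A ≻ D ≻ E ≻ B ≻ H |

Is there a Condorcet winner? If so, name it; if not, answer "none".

H

Check each pair by majority over 11 ballots:
A vs B: A preferred on 1 ballot; B wins 10–1.
A–D: D 10–1.
A vs E: E, 7–4.
A–F: A 10–1.
A vs H: H, 7–4.
B vs D: B preferred on 3+7 = 10 ballots; B wins 10–1.
B vs E: B is ranked higher on 3 ballots, E on 8. E wins 8–3.
B vs F: B wins 10–1.
B–H: H 7–4.
D vs E: 3+1 = 4 for D, 7 for E — E by 7–4.
D vs F: 10 to 1, D.
D vs H: 3+1 = 4 for D, 7 for H — H by 7–4.
E vs F: E, 7–4.
E vs H: H wins 10–1.
F vs H: 1 to 10, H.
H defeats every rival head-to-head and is the Condorcet winner.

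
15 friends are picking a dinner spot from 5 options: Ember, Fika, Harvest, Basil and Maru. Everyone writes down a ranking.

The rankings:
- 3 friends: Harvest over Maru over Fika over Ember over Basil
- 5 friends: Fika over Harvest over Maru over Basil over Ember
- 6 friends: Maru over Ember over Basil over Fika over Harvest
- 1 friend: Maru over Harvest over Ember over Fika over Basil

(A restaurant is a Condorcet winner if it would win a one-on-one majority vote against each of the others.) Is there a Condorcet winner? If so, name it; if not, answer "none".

Pairwise majorities:
Ember vs Fika: 6+1 = 7 for Ember, 8 for Fika — Fika by 8–7.
Ember–Harvest: Harvest 9–6.
Ember–Basil: Ember 10–5.
Ember vs Maru: Maru, 15–0.
Fika vs Harvest: Fika preferred on 5+6 = 11 ballots; Fika wins 11–4.
Fika vs Basil: Fika is ranked higher on 3+5+1 = 9 ballots, Basil on 6. Fika wins 9–6.
Fika vs Maru: Fika is ranked higher on 5 ballots, Maru on 10. Maru wins 10–5.
Harvest vs Basil: 3+5+1 = 9 for Harvest, 6 for Basil — Harvest by 9–6.
Harvest vs Maru: Harvest is ranked higher on 3+5 = 8 ballots, Maru on 7. Harvest wins 8–7.
Basil–Maru: Maru 15–0.
Each restaurant drops at least one matchup (Ember loses to Fika; Fika loses to Maru; Harvest loses to Fika; Basil loses to Ember; Maru loses to Harvest); the cycle Fika → Harvest → Maru → Fika rules out a Condorcet winner.

none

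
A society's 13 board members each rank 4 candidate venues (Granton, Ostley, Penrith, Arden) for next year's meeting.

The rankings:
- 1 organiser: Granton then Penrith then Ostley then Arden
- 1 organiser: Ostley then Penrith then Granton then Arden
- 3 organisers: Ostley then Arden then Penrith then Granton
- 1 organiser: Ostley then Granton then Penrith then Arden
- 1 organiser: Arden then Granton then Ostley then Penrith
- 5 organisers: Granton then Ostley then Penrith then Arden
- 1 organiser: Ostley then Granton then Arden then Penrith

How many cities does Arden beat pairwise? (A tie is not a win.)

0

Arden against each rival (13 organisers):
Arden–Granton: Granton 9–4.
Arden vs Ostley: Ostley wins 12–1.
Arden vs Penrith: Arden is ranked higher on 3+1+1 = 5 ballots, Penrith on 8. Penrith wins 8–5.
Arden beats no one; loses to Granton, Ostley, Penrith — 0 pairwise wins.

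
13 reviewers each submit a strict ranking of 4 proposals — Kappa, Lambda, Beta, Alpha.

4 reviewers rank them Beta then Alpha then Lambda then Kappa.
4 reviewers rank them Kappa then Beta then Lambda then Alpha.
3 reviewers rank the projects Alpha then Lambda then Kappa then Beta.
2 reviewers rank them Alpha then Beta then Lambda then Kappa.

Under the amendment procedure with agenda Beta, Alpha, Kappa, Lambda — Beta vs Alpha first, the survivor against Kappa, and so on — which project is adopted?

Round 1: Beta vs Alpha — 8–5, Beta advances.
Round 2: Beta vs Kappa — 6–7, Kappa advances.
Round 3: Kappa vs Lambda — 4–9, Lambda advances.
The agenda winner is Lambda.

Lambda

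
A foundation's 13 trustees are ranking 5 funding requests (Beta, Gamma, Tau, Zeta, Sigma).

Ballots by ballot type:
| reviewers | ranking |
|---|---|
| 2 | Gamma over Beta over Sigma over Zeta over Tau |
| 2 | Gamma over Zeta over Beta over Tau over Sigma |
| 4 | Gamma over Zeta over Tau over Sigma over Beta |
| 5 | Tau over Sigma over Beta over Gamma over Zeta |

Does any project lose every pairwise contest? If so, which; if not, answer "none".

Head-to-head results (13 reviewers):
Beta vs Gamma: 5 to 8, Gamma.
Beta vs Tau: 2+2 = 4 for Beta, 9 for Tau — Tau by 9–4.
Beta vs Zeta: Beta is ranked higher on 2+5 = 7 ballots, Zeta on 6. Beta wins 7–6.
Beta vs Sigma: 2+2 = 4 for Beta, 9 for Sigma — Sigma by 9–4.
Gamma vs Tau: 8 to 5, Gamma.
Gamma vs Zeta: Gamma, 13–0.
Gamma vs Sigma: Gamma preferred on 2+2+4 = 8 ballots; Gamma wins 8–5.
Tau vs Zeta: Zeta wins 8–5.
Tau–Sigma: Tau 11–2.
Zeta vs Sigma: Sigma, 7–6.
Each project has at least one pairwise win (Beta beats Zeta; Gamma beats Beta; Tau beats Beta; Zeta beats Tau; Sigma beats Beta) — no Condorcet loser.

none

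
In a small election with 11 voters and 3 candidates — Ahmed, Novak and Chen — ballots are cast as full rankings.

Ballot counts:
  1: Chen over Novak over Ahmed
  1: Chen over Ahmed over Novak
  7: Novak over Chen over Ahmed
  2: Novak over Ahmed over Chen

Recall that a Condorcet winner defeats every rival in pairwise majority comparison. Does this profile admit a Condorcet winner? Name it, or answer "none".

Novak

Pairwise majorities:
Ahmed vs Novak: Novak wins 10–1.
Ahmed–Chen: Chen 9–2.
Novak vs Chen: Novak wins 9–2.
Novak beats each of Ahmed, Chen — Novak is the Condorcet winner.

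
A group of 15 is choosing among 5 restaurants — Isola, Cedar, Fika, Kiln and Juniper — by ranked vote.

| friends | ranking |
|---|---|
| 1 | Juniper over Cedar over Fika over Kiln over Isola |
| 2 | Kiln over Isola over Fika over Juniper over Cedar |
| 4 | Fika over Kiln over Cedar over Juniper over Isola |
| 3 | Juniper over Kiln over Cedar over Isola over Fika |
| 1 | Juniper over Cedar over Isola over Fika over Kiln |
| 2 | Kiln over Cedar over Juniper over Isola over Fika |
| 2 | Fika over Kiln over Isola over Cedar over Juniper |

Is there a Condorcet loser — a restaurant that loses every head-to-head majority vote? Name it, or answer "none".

none

Pairwise majorities:
Isola vs Cedar: 4 to 11, Cedar.
Isola vs Fika: Isola is ranked higher on 2+3+1+2 = 8 ballots, Fika on 7. Isola wins 8–7.
Isola vs Kiln: Isola preferred on 1 ballot; Kiln wins 14–1.
Isola vs Juniper: 4 to 11, Juniper.
Cedar vs Fika: Fika wins 8–7.
Cedar vs Kiln: Cedar is ranked higher on 1+1 = 2 ballots, Kiln on 13. Kiln wins 13–2.
Cedar vs Juniper: Cedar is ranked higher on 4+2+2 = 8 ballots, Juniper on 7. Cedar wins 8–7.
Fika vs Kiln: Fika is ranked higher on 1+4+1+2 = 8 ballots, Kiln on 7. Fika wins 8–7.
Fika vs Juniper: Fika wins 8–7.
Kiln vs Juniper: Kiln is ranked higher on 2+4+2+2 = 10 ballots, Juniper on 5. Kiln wins 10–5.
Each restaurant has at least one pairwise win (Isola beats Fika; Cedar beats Isola; Fika beats Cedar; Kiln beats Isola; Juniper beats Isola) — no Condorcet loser.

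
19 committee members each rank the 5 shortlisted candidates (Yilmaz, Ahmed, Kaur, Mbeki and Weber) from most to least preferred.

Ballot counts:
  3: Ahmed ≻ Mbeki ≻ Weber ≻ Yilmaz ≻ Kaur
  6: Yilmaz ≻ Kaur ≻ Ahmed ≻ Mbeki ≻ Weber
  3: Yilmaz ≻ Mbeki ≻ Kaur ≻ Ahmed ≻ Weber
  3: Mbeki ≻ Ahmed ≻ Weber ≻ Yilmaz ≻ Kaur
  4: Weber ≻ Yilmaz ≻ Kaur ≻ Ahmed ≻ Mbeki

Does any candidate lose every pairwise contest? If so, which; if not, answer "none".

none

Pairwise majorities:
Yilmaz vs Ahmed: 13 to 6, Yilmaz.
Yilmaz vs Kaur: Yilmaz is ranked higher on 3+6+3+3+4 = 19 ballots, Kaur on 0. Yilmaz wins 19–0.
Yilmaz vs Mbeki: Yilmaz, 13–6.
Yilmaz vs Weber: Yilmaz preferred on 6+3 = 9 ballots; Weber wins 10–9.
Ahmed vs Kaur: Ahmed is ranked higher on 3+3 = 6 ballots, Kaur on 13. Kaur wins 13–6.
Ahmed vs Mbeki: Ahmed wins 13–6.
Ahmed vs Weber: Ahmed, 15–4.
Kaur vs Mbeki: 10 to 9, Kaur.
Kaur vs Weber: Weber, 10–9.
Mbeki vs Weber: 3+6+3+3 = 15 for Mbeki, 4 for Weber — Mbeki by 15–4.
No candidate is winless: Yilmaz beats Ahmed; Ahmed beats Mbeki; Kaur beats Ahmed; Mbeki beats Weber; Weber beats Yilmaz. There is no Condorcet loser.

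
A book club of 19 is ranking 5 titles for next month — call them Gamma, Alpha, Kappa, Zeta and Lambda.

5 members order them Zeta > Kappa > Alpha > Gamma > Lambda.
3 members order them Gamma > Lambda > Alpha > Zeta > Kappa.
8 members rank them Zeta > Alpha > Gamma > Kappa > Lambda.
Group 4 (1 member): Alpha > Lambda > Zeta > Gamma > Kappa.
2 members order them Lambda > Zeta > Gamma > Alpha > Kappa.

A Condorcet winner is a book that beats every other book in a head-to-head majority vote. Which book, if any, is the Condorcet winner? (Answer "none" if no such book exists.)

Pairwise majorities:
Gamma vs Alpha: 3+2 = 5 for Gamma, 14 for Alpha — Alpha by 14–5.
Gamma vs Kappa: Gamma, 14–5.
Gamma vs Zeta: Gamma preferred on 3 ballots; Zeta wins 16–3.
Gamma vs Lambda: Gamma wins 16–3.
Alpha vs Kappa: Alpha wins 14–5.
Alpha vs Zeta: Zeta, 15–4.
Alpha vs Lambda: Alpha is ranked higher on 5+8+1 = 14 ballots, Lambda on 5. Alpha wins 14–5.
Kappa vs Zeta: Zeta, 19–0.
Kappa vs Lambda: 5+8 = 13 for Kappa, 6 for Lambda — Kappa by 13–6.
Zeta vs Lambda: Zeta, 13–6.
Only Zeta has no losses; Zeta is the Condorcet winner.

Zeta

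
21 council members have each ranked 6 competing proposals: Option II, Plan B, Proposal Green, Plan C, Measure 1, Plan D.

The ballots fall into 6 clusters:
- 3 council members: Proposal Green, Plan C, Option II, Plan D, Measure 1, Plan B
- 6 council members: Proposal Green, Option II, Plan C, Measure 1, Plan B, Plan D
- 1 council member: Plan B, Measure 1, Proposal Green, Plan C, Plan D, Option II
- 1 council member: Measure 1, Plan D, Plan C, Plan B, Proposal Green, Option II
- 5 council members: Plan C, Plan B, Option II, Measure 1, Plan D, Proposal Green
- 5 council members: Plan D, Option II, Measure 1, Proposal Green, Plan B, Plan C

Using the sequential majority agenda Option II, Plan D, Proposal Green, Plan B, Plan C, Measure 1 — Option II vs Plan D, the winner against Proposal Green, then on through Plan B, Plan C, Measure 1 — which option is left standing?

Measure 1

Round 1: Option II vs Plan D — 14–7, Option II advances.
Round 2: Option II vs Proposal Green — 10–11, Proposal Green advances.
Round 3: Proposal Green vs Plan B — 14–7, Proposal Green advances.
Round 4: Proposal Green vs Plan C — 15–6, Proposal Green advances.
Round 5: Proposal Green vs Measure 1 — 9–12, Measure 1 advances.
Measure 1 survives the agenda.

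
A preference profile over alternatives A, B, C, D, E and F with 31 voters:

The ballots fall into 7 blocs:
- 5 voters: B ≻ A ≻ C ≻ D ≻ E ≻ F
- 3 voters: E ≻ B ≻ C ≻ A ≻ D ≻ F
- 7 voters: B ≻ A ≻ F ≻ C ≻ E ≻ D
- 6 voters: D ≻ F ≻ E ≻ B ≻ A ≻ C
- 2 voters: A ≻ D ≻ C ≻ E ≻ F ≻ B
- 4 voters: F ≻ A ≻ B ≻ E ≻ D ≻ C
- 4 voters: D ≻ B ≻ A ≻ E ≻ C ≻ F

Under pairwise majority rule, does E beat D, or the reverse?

D

Ballots ranking E above D: 3 + 7 + 4 = 14.
Ballots ranking D above E: 31 − 14 = 17.
D wins the head-to-head 17–14.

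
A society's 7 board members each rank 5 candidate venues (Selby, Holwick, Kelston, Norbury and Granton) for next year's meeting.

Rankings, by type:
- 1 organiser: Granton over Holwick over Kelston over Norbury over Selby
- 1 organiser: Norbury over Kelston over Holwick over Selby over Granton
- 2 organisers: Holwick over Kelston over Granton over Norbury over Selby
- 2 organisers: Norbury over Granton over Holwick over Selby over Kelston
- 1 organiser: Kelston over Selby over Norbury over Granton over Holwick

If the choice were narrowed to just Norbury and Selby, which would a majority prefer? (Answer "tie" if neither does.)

Norbury

Ballots ranking Norbury above Selby: 1 + 1 + 2 + 2 = 6.
Ballots ranking Selby above Norbury: 7 − 6 = 1.
Norbury wins the head-to-head 6–1.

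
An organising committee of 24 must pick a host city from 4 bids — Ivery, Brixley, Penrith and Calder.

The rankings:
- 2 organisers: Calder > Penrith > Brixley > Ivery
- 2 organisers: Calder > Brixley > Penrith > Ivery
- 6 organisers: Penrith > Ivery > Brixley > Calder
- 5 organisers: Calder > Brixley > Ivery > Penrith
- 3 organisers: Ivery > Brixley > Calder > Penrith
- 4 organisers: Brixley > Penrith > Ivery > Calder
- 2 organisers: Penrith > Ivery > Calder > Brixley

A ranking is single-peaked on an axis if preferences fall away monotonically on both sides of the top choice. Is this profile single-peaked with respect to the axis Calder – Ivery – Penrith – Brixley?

Axis positions: Calder=1, Ivery=2, Penrith=3, Brixley=4.
Faction 1: ranking walks positions 1-3-4-2; Penrith is ranked above Ivery even though Ivery lies between Penrith and the peak Calder on the axis — preferences dip and rise again. Not single-peaked.
Faction 2: ranking walks positions 1-4-3-2; Brixley is ranked above Ivery even though Ivery lies between Brixley and the peak Calder on the axis — preferences dip and rise again. Not single-peaked.
Faction 3 (peak Penrith at position 3): ranking walks positions 3-2-4-1, expanding outward from the peak — single-peaked.
Faction 4: ranking walks positions 1-4-2-3; Brixley is ranked above Ivery even though Ivery lies between Brixley and the peak Calder on the axis — preferences dip and rise again. Not single-peaked.
Faction 5: ranking walks positions 2-4-1-3; Brixley is ranked above Penrith even though Penrith lies between Brixley and the peak Ivery on the axis — preferences dip and rise again. Not single-peaked.
Faction 6 (peak Brixley at position 4): ranking walks positions 4-3-2-1, expanding outward from the peak — single-peaked.
Faction 7 (peak Penrith at position 3): ranking walks positions 3-2-1-4, expanding outward from the peak — single-peaked.
Faction 1 violates single-peakedness, so the profile is not single-peaked on this axis.

no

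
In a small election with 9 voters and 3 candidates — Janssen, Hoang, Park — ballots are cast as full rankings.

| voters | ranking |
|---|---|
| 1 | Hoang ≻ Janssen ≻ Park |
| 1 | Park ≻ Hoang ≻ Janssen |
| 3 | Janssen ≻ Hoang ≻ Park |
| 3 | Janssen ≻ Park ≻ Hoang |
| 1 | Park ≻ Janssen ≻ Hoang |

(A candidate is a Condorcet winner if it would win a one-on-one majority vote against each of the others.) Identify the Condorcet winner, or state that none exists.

Janssen

Check each pair by majority over 9 ballots:
Janssen vs Hoang: Janssen is ranked higher on 3+3+1 = 7 ballots, Hoang on 2. Janssen wins 7–2.
Janssen vs Park: 7 to 2, Janssen.
Hoang vs Park: 4 to 5, Park.
Only Janssen has no losses; Janssen is the Condorcet winner.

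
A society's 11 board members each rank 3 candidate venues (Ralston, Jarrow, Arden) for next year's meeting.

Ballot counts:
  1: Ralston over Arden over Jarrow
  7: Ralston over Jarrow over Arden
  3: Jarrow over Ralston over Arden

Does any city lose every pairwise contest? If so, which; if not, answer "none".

Arden

Head-to-head results (11 organisers):
Ralston vs Jarrow: Ralston, 8–3.
Ralston vs Arden: 11 to 0, Ralston.
Jarrow vs Arden: 7+3 = 10 for Jarrow, 1 for Arden — Jarrow by 10–1.
Arden is beaten in every head-to-head and is the Condorcet loser.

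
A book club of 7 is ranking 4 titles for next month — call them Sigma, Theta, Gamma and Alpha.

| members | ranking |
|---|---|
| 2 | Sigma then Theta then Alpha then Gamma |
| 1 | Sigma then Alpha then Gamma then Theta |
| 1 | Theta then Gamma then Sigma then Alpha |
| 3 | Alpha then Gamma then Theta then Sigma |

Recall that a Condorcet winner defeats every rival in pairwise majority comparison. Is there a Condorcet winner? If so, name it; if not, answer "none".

none

Head-to-head results (7 members):
Sigma vs Theta: Theta, 4–3.
Sigma–Gamma: Gamma 4–3.
Sigma vs Alpha: Sigma, 4–3.
Theta vs Gamma: Gamma wins 4–3.
Theta vs Alpha: Alpha wins 4–3.
Gamma–Alpha: Alpha 6–1.
Every book loses at least once (Sigma loses to Theta; Theta loses to Gamma; Gamma loses to Alpha; Alpha loses to Sigma). The majority relation contains the cycle Sigma beats Alpha beats Theta beats Sigma, so there is no Condorcet winner.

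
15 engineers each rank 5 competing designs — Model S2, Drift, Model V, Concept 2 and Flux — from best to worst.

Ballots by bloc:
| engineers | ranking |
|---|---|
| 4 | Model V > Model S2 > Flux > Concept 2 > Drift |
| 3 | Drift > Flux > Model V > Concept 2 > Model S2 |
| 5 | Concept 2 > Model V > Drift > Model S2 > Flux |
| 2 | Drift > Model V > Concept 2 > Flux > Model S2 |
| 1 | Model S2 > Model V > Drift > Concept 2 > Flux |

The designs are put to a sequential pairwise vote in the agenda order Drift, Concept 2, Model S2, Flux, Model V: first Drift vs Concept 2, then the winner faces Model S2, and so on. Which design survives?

Round 1: Drift vs Concept 2 — 6–9, Concept 2 advances.
Round 2: Concept 2 vs Model S2 — 10–5, Concept 2 advances.
Round 3: Concept 2 vs Flux — 8–7, Concept 2 advances.
Round 4: Concept 2 vs Model V — 5–10, Model V advances.
The agenda winner is Model V.

Model V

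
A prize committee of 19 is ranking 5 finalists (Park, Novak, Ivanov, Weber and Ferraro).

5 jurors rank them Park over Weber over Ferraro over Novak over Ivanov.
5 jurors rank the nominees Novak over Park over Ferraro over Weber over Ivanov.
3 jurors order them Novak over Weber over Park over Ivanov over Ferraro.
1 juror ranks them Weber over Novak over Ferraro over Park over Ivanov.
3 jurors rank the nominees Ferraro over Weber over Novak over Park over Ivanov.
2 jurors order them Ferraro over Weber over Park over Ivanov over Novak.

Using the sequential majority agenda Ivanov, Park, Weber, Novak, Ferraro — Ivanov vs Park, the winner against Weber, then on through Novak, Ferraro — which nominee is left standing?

Ferraro

Round 1: Ivanov vs Park — 0–19, Park advances.
Round 2: Park vs Weber — 10–9, Park advances.
Round 3: Park vs Novak — 7–12, Novak advances.
Round 4: Novak vs Ferraro — 9–10, Ferraro advances.
Ferraro survives the agenda.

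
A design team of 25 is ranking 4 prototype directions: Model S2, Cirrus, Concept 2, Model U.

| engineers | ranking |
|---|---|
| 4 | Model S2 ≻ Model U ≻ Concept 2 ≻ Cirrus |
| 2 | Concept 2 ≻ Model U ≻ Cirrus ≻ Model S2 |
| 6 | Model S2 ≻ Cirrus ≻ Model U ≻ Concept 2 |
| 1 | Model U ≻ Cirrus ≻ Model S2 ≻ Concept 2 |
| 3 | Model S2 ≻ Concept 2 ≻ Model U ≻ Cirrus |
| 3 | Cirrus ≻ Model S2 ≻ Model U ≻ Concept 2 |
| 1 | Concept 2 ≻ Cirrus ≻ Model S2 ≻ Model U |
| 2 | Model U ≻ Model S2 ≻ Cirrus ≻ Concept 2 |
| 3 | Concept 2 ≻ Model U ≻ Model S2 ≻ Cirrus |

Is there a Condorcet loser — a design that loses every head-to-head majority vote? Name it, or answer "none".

Cirrus

Pairwise majorities:
Model S2 vs Cirrus: Model S2 wins 18–7.
Model S2 vs Concept 2: Model S2 is ranked higher on 4+6+1+3+3+2 = 19 ballots, Concept 2 on 6. Model S2 wins 19–6.
Model S2 vs Model U: 4+6+3+3+1 = 17 for Model S2, 8 for Model U — Model S2 by 17–8.
Cirrus vs Concept 2: Cirrus preferred on 6+1+3+2 = 12 ballots; Concept 2 wins 13–12.
Cirrus vs Model U: Model U, 15–10.
Concept 2 vs Model U: Model U wins 16–9.
Only Cirrus has no wins; Cirrus is the Condorcet loser.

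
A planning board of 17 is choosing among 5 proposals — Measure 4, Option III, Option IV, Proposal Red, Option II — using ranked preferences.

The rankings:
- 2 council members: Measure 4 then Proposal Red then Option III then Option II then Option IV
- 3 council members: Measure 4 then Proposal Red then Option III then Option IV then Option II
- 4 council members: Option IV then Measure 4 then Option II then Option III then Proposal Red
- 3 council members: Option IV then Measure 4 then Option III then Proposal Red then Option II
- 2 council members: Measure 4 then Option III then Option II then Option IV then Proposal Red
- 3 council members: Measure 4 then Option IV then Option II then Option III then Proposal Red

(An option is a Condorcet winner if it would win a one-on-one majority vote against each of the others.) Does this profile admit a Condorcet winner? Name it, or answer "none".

Check each pair by majority over 17 ballots:
Measure 4 vs Option III: Measure 4 wins 17–0.
Measure 4 vs Option IV: Measure 4, 10–7.
Measure 4 vs Proposal Red: Measure 4, 17–0.
Measure 4 vs Option II: Measure 4 wins 17–0.
Option III vs Option IV: 7 to 10, Option IV.
Option III vs Proposal Red: Option III, 12–5.
Option III vs Option II: Option III, 10–7.
Option IV vs Proposal Red: 12 to 5, Option IV.
Option IV vs Option II: Option IV preferred on 3+4+3+3 = 13 ballots; Option IV wins 13–4.
Proposal Red vs Option II: Option II, 9–8.
Only Measure 4 has no losses; Measure 4 is the Condorcet winner.

Measure 4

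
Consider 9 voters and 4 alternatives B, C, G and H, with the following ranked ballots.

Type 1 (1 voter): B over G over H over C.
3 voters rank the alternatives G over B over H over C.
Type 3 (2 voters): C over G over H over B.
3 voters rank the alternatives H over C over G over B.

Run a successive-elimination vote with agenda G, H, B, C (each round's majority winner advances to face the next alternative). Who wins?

C

Round 1: G vs H — 6–3, G advances.
Round 2: G vs B — 8–1, G advances.
Round 3: G vs C — 4–5, C advances.
C survives the agenda.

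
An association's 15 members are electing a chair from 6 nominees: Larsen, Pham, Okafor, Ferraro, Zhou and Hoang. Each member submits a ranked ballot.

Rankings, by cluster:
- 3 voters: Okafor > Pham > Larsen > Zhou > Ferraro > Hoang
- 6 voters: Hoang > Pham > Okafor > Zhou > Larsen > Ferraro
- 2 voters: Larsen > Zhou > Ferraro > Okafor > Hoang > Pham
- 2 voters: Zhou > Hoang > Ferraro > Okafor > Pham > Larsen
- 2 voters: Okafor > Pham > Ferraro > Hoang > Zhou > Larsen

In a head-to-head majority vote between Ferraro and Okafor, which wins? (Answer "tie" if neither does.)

Ballots ranking Ferraro above Okafor: 2 + 2 = 4.
Ballots ranking Okafor above Ferraro: 15 − 4 = 11.
Okafor wins the head-to-head 11–4.

Okafor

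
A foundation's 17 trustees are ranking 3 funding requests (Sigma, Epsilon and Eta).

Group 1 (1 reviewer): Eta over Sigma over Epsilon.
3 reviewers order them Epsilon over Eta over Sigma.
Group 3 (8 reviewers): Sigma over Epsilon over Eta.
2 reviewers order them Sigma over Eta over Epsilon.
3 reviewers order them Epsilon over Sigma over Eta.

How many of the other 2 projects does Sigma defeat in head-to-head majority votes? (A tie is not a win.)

Sigma against each rival (17 reviewers):
Sigma vs Epsilon: Sigma preferred on 1+8+2 = 11 ballots; Sigma wins 11–6.
Sigma vs Eta: Sigma is ranked higher on 8+2+3 = 13 ballots, Eta on 4. Sigma wins 13–4.
Sigma beats Epsilon, Eta — 2 pairwise wins.

2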